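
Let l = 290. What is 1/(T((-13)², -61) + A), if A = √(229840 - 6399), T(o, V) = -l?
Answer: 290/139341 + √223441/139341 ≈ 0.0054736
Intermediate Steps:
T(o, V) = -290 (T(o, V) = -1*290 = -290)
A = √223441 ≈ 472.70
1/(T((-13)², -61) + A) = 1/(-290 + √223441)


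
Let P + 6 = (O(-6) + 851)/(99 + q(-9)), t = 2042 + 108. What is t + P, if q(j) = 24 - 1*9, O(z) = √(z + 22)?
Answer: 4303/2 ≈ 2151.5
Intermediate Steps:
O(z) = √(22 + z)
q(j) = 15 (q(j) = 24 - 9 = 15)
t = 2150
P = 3/2 (P = -6 + (√(22 - 6) + 851)/(99 + 15) = -6 + (√16 + 851)/114 = -6 + (4 + 851)*(1/114) = -6 + 855*(1/114) = -6 + 15/2 = 3/2 ≈ 1.5000)
t + P = 2150 + 3/2 = 4303/2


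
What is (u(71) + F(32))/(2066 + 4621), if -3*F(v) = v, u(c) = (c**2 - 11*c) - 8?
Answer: 12724/20061 ≈ 0.63427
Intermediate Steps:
u(c) = -8 + c**2 - 11*c
F(v) = -v/3
(u(71) + F(32))/(2066 + 4621) = ((-8 + 71**2 - 11*71) - 1/3*32)/(2066 + 4621) = ((-8 + 5041 - 781) - 32/3)/6687 = (4252 - 32/3)*(1/6687) = (12724/3)*(1/6687) = 12724/20061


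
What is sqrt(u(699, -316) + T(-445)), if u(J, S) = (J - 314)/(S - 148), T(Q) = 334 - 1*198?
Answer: sqrt(1818851)/116 ≈ 11.626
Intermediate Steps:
T(Q) = 136 (T(Q) = 334 - 198 = 136)
u(J, S) = (-314 + J)/(-148 + S)
sqrt(u(699, -316) + T(-445)) = sqrt((-314 + 699)/(-148 - 316) + 136) = sqrt(385/(-464) + 136) = sqrt(-1/464*385 + 136) = sqrt(-385/464 + 136) = sqrt(62719/464) = sqrt(1818851)/116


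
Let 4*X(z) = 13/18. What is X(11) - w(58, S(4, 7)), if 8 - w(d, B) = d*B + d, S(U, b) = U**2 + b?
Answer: 99661/72 ≈ 1384.2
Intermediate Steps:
S(U, b) = b + U**2
w(d, B) = 8 - d - B*d (w(d, B) = 8 - (d*B + d) = 8 - (B*d + d) = 8 - (d + B*d) = 8 + (-d - B*d) = 8 - d - B*d)
X(z) = 13/72 (X(z) = (13/18)/4 = (13*(1/18))/4 = (1/4)*(13/18) = 13/72)
X(11) - w(58, S(4, 7)) = 13/72 - (8 - 1*58 - 1*(7 + 4**2)*58) = 13/72 - (8 - 58 - 1*(7 + 16)*58) = 13/72 - (8 - 58 - 1*23*58) = 13/72 - (8 - 58 - 1334) = 13/72 - 1*(-1384) = 13/72 + 1384 = 99661/72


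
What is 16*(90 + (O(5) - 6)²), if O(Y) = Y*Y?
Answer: 7216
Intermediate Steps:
O(Y) = Y²
16*(90 + (O(5) - 6)²) = 16*(90 + (5² - 6)²) = 16*(90 + (25 - 6)²) = 16*(90 + 19²) = 16*(90 + 361) = 16*451 = 7216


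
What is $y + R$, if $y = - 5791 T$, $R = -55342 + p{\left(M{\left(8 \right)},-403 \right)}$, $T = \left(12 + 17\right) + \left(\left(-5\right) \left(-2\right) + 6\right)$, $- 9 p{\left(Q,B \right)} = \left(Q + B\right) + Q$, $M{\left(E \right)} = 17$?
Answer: $-315896$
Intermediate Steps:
$p{\left(Q,B \right)} = - \frac{2 Q}{9} - \frac{B}{9}$ ($p{\left(Q,B \right)} = - \frac{\left(Q + B\right) + Q}{9} = - \frac{\left(B + Q\right) + Q}{9} = - \frac{B + 2 Q}{9} = - \frac{2 Q}{9} - \frac{B}{9}$)
$T = 45$ ($T = 29 + \left(10 + 6\right) = 29 + 16 = 45$)
$R = -55301$ ($R = -55342 - -41 = -55342 + \left(- \frac{34}{9} + \frac{403}{9}\right) = -55342 + 41 = -55301$)
$y = -260595$ ($y = \left(-5791\right) 45 = -260595$)
$y + R = -260595 - 55301 = -315896$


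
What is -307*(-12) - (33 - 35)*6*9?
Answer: 3792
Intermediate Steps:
-307*(-12) - (33 - 35)*6*9 = 3684 - (-2)*54 = 3684 - 1*(-108) = 3684 + 108 = 3792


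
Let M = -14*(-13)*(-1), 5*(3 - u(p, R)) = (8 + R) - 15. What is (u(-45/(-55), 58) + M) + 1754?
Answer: 7824/5 ≈ 1564.8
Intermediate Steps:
u(p, R) = 22/5 - R/5 (u(p, R) = 3 - ((8 + R) - 15)/5 = 3 - (-7 + R)/5 = 3 + (7/5 - R/5) = 22/5 - R/5)
M = -182 (M = 182*(-1) = -182)
(u(-45/(-55), 58) + M) + 1754 = ((22/5 - ⅕*58) - 182) + 1754 = ((22/5 - 58/5) - 182) + 1754 = (-36/5 - 182) + 1754 = -946/5 + 1754 = 7824/5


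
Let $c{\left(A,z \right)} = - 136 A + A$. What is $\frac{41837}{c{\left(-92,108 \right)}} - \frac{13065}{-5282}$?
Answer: $\frac{8331529}{1426140} \approx 5.842$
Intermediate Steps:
$c{\left(A,z \right)} = - 135 A$
$\frac{41837}{c{\left(-92,108 \right)}} - \frac{13065}{-5282} = \frac{41837}{\left(-135\right) \left(-92\right)} - \frac{13065}{-5282} = \frac{41837}{12420} - - \frac{13065}{5282} = 41837 \cdot \frac{1}{12420} + \frac{13065}{5282} = \frac{1819}{540} + \frac{13065}{5282} = \frac{8331529}{1426140}$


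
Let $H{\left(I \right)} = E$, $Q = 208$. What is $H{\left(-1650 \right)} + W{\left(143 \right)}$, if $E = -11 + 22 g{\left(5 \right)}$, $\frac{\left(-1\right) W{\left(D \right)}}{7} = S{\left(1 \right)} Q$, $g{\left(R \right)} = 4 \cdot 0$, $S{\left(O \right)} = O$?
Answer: $-1467$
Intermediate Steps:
$g{\left(R \right)} = 0$
$W{\left(D \right)} = -1456$ ($W{\left(D \right)} = - 7 \cdot 1 \cdot 208 = \left(-7\right) 208 = -1456$)
$E = -11$ ($E = -11 + 22 \cdot 0 = -11 + 0 = -11$)
$H{\left(I \right)} = -11$
$H{\left(-1650 \right)} + W{\left(143 \right)} = -11 - 1456 = -1467$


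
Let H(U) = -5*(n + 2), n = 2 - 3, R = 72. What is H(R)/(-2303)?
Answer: 5/2303 ≈ 0.0021711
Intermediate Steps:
n = -1
H(U) = -5 (H(U) = -5*(-1 + 2) = -5*1 = -5)
H(R)/(-2303) = -5/(-2303) = -5*(-1/2303) = 5/2303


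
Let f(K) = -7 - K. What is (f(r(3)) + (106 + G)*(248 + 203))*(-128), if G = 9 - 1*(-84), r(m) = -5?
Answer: -11487616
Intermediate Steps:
G = 93 (G = 9 + 84 = 93)
(f(r(3)) + (106 + G)*(248 + 203))*(-128) = ((-7 - 1*(-5)) + (106 + 93)*(248 + 203))*(-128) = ((-7 + 5) + 199*451)*(-128) = (-2 + 89749)*(-128) = 89747*(-128) = -11487616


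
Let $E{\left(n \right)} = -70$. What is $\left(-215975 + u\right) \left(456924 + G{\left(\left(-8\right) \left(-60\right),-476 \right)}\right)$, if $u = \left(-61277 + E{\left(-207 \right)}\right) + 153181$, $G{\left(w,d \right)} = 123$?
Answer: $-56738271627$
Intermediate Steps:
$u = 91834$ ($u = \left(-61277 - 70\right) + 153181 = -61347 + 153181 = 91834$)
$\left(-215975 + u\right) \left(456924 + G{\left(\left(-8\right) \left(-60\right),-476 \right)}\right) = \left(-215975 + 91834\right) \left(456924 + 123\right) = \left(-124141\right) 457047 = -56738271627$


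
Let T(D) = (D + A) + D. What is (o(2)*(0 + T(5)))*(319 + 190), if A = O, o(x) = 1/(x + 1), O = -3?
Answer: 3563/3 ≈ 1187.7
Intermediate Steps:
o(x) = 1/(1 + x)
A = -3
T(D) = -3 + 2*D (T(D) = (D - 3) + D = (-3 + D) + D = -3 + 2*D)
(o(2)*(0 + T(5)))*(319 + 190) = ((0 + (-3 + 2*5))/(1 + 2))*(319 + 190) = ((0 + (-3 + 10))/3)*509 = ((0 + 7)/3)*509 = ((⅓)*7)*509 = (7/3)*509 = 3563/3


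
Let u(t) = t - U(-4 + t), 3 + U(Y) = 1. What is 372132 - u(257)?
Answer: 371873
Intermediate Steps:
U(Y) = -2 (U(Y) = -3 + 1 = -2)
u(t) = 2 + t (u(t) = t - 1*(-2) = t + 2 = 2 + t)
372132 - u(257) = 372132 - (2 + 257) = 372132 - 1*259 = 372132 - 259 = 371873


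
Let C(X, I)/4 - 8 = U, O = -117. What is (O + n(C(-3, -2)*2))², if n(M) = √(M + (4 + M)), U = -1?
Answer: 13805 - 468*√29 ≈ 11285.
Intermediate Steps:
C(X, I) = 28 (C(X, I) = 32 + 4*(-1) = 32 - 4 = 28)
n(M) = √(4 + 2*M)
(O + n(C(-3, -2)*2))² = (-117 + √(4 + 2*(28*2)))² = (-117 + √(4 + 2*56))² = (-117 + √(4 + 112))² = (-117 + √116)² = (-117 + 2*√29)²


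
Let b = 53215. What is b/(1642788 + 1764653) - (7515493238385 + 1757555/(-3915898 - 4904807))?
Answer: -45177180852177332871996019/6011206373181 ≈ -7.5155e+12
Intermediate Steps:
b/(1642788 + 1764653) - (7515493238385 + 1757555/(-3915898 - 4904807)) = 53215/(1642788 + 1764653) - (7515493238385 + 1757555/(-3915898 - 4904807)) = 53215/3407441 - 1757555/(1/(4276107 + 1/(-8820705))) = 53215*(1/3407441) - 1757555/(1/(4276107 - 1/8820705)) = 53215/3407441 - 1757555/(1/(37718278395434/8820705)) = 53215/3407441 - 1757555/8820705/37718278395434 = 53215/3407441 - 1757555*37718278395434/8820705 = 53215/3407441 - 13258389757057400774/1764141 = -45177180852177332871996019/6011206373181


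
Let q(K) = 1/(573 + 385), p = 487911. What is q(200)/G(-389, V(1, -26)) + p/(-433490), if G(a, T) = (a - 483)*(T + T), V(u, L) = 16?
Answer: -6521426449321/5794034275840 ≈ -1.1255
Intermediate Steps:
G(a, T) = 2*T*(-483 + a) (G(a, T) = (-483 + a)*(2*T) = 2*T*(-483 + a))
q(K) = 1/958
q(200)/G(-389, V(1, -26)) + p/(-433490) = 1/(958*((2*16*(-483 - 389)))) + 487911/(-433490) = 1/(958*((2*16*(-872)))) + 487911*(-1/433490) = (1/958)/(-27904) - 487911/433490 = (1/958)*(-1/27904) - 487911/433490 = -1/26732032 - 487911/433490 = -6521426449321/5794034275840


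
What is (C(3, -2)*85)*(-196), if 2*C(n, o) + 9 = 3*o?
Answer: 124950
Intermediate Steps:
C(n, o) = -9/2 + 3*o/2 (C(n, o) = -9/2 + (3*o)/2 = -9/2 + 3*o/2)
(C(3, -2)*85)*(-196) = ((-9/2 + (3/2)*(-2))*85)*(-196) = ((-9/2 - 3)*85)*(-196) = -15/2*85*(-196) = -1275/2*(-196) = 124950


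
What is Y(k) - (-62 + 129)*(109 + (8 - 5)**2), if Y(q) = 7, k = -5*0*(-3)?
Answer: -7899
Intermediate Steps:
k = 0 (k = 0*(-3) = 0)
Y(k) - (-62 + 129)*(109 + (8 - 5)**2) = 7 - (-62 + 129)*(109 + (8 - 5)**2) = 7 - 67*(109 + 3**2) = 7 - 67*(109 + 9) = 7 - 67*118 = 7 - 1*7906 = 7 - 7906 = -7899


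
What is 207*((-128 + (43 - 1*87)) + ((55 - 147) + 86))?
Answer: -36846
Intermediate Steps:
207*((-128 + (43 - 1*87)) + ((55 - 147) + 86)) = 207*((-128 + (43 - 87)) + (-92 + 86)) = 207*((-128 - 44) - 6) = 207*(-172 - 6) = 207*(-178) = -36846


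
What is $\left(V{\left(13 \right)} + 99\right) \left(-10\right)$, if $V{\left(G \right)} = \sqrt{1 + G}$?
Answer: $-990 - 10 \sqrt{14} \approx -1027.4$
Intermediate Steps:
$\left(V{\left(13 \right)} + 99\right) \left(-10\right) = \left(\sqrt{1 + 13} + 99\right) \left(-10\right) = \left(\sqrt{14} + 99\right) \left(-10\right) = \left(99 + \sqrt{14}\right) \left(-10\right) = -990 - 10 \sqrt{14}$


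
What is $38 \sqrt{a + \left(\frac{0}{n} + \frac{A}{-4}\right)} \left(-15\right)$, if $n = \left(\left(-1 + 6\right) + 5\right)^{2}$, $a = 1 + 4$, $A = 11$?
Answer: $-855$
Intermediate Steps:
$a = 5$
$n = 100$ ($n = \left(5 + 5\right)^{2} = 10^{2} = 100$)
$38 \sqrt{a + \left(\frac{0}{n} + \frac{A}{-4}\right)} \left(-15\right) = 38 \sqrt{5 + \left(\frac{0}{100} + \frac{11}{-4}\right)} \left(-15\right) = 38 \sqrt{5 + \left(0 \cdot \frac{1}{100} + 11 \left(- \frac{1}{4}\right)\right)} \left(-15\right) = 38 \sqrt{5 + \left(0 - \frac{11}{4}\right)} \left(-15\right) = 38 \sqrt{5 - \frac{11}{4}} \left(-15\right) = 38 \sqrt{\frac{9}{4}} \left(-15\right) = 38 \cdot \frac{3}{2} \left(-15\right) = 57 \left(-15\right) = -855$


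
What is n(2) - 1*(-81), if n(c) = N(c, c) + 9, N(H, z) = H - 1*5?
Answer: 87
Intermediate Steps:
N(H, z) = -5 + H (N(H, z) = H - 5 = -5 + H)
n(c) = 4 + c (n(c) = (-5 + c) + 9 = 4 + c)
n(2) - 1*(-81) = (4 + 2) - 1*(-81) = 6 + 81 = 87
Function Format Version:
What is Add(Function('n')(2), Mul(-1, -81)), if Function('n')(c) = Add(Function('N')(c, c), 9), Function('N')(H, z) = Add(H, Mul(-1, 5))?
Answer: 87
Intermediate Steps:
Function('N')(H, z) = Add(-5, H) (Function('N')(H, z) = Add(H, -5) = Add(-5, H))
Function('n')(c) = Add(4, c) (Function('n')(c) = Add(Add(-5, c), 9) = Add(4, c))
Add(Function('n')(2), Mul(-1, -81)) = Add(Add(4, 2), Mul(-1, -81)) = Add(6, 81) = 87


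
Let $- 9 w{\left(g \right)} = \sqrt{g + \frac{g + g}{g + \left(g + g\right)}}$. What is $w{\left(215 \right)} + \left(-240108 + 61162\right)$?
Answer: $-178946 - \frac{\sqrt{1941}}{27} \approx -1.7895 \cdot 10^{5}$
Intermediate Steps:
$w{\left(g \right)} = - \frac{\sqrt{\frac{2}{3} + g}}{9}$ ($w{\left(g \right)} = - \frac{\sqrt{g + \frac{g + g}{g + \left(g + g\right)}}}{9} = - \frac{\sqrt{g + \frac{2 g}{g + 2 g}}}{9} = - \frac{\sqrt{g + \frac{2 g}{3 g}}}{9} = - \frac{\sqrt{g + 2 g \frac{1}{3 g}}}{9} = - \frac{\sqrt{g + \frac{2}{3}}}{9} = - \frac{\sqrt{\frac{2}{3} + g}}{9}$)
$w{\left(215 \right)} + \left(-240108 + 61162\right) = - \frac{\sqrt{6 + 9 \cdot 215}}{27} + \left(-240108 + 61162\right) = - \frac{\sqrt{6 + 1935}}{27} - 178946 = - \frac{\sqrt{1941}}{27} - 178946 = -178946 - \frac{\sqrt{1941}}{27}$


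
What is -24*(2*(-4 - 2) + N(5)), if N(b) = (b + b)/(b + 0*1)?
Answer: 240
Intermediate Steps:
N(b) = 2 (N(b) = (2*b)/(b + 0) = (2*b)/b = 2)
-24*(2*(-4 - 2) + N(5)) = -24*(2*(-4 - 2) + 2) = -24*(2*(-6) + 2) = -24*(-12 + 2) = -24*(-10) = 240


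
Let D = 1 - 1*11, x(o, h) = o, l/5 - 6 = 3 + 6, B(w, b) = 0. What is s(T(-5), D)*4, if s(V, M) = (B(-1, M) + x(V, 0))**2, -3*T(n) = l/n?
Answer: 100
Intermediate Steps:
l = 75 (l = 30 + 5*(3 + 6) = 30 + 5*9 = 30 + 45 = 75)
D = -10 (D = 1 - 11 = -10)
T(n) = -25/n
s(V, M) = V**2 (s(V, M) = (0 + V)**2 = V**2)
s(T(-5), D)*4 = (-25/(-5))**2*4 = (-25*(-1/5))**2*4 = 5**2*4 = 25*4 = 100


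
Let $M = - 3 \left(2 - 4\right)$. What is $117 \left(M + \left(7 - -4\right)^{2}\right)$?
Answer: $14859$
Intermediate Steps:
$M = 6$ ($M = \left(-3\right) \left(-2\right) = 6$)
$117 \left(M + \left(7 - -4\right)^{2}\right) = 117 \left(6 + \left(7 - -4\right)^{2}\right) = 117 \left(6 + \left(7 + 4\right)^{2}\right) = 117 \left(6 + 11^{2}\right) = 117 \left(6 + 121\right) = 117 \cdot 127 = 14859$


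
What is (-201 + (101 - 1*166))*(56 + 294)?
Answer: -93100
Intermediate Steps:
(-201 + (101 - 1*166))*(56 + 294) = (-201 + (101 - 166))*350 = (-201 - 65)*350 = -266*350 = -93100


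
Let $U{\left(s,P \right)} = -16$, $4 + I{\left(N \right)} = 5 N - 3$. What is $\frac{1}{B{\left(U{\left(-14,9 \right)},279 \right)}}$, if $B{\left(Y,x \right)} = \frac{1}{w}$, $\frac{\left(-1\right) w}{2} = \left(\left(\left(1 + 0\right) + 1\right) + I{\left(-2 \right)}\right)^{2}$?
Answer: $-450$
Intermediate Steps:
$I{\left(N \right)} = -7 + 5 N$ ($I{\left(N \right)} = -4 + \left(5 N - 3\right) = -4 + \left(-3 + 5 N\right) = -7 + 5 N$)
$w = -450$ ($w = - 2 \left(\left(\left(1 + 0\right) + 1\right) + \left(-7 + 5 \left(-2\right)\right)\right)^{2} = - 2 \left(\left(1 + 1\right) - 17\right)^{2} = - 2 \left(2 - 17\right)^{2} = - 2 \left(-15\right)^{2} = \left(-2\right) 225 = -450$)
$B{\left(Y,x \right)} = - \frac{1}{450}$ ($B{\left(Y,x \right)} = \frac{1}{-450} = - \frac{1}{450}$)
$\frac{1}{B{\left(U{\left(-14,9 \right)},279 \right)}} = \frac{1}{- \frac{1}{450}} = -450$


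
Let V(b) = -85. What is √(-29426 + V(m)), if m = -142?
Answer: 3*I*√3279 ≈ 171.79*I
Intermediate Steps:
√(-29426 + V(m)) = √(-29426 - 85) = √(-29511) = 3*I*√3279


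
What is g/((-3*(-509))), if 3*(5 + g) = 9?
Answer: -2/1527 ≈ -0.0013098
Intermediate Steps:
g = -2 (g = -5 + (1/3)*9 = -5 + 3 = -2)
g/((-3*(-509))) = -2/((-3*(-509))) = -2/1527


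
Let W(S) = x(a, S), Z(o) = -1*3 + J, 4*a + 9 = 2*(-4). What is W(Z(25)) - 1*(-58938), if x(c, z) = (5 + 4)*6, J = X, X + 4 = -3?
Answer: 58992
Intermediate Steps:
a = -17/4 (a = -9/4 + (2*(-4))/4 = -9/4 + (¼)*(-8) = -9/4 - 2 = -17/4 ≈ -4.2500)
X = -7 (X = -4 - 3 = -7)
J = -7
x(c, z) = 54 (x(c, z) = 9*6 = 54)
Z(o) = -10 (Z(o) = -1*3 - 7 = -3 - 7 = -10)
W(S) = 54
W(Z(25)) - 1*(-58938) = 54 - 1*(-58938) = 54 + 58938 = 58992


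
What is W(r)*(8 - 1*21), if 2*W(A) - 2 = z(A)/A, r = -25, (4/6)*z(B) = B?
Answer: -91/4 ≈ -22.750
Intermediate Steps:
z(B) = 3*B/2
W(A) = 7/4 (W(A) = 1 + ((3*A/2)/A)/2 = 1 + (½)*(3/2) = 1 + ¾ = 7/4)
W(r)*(8 - 1*21) = 7*(8 - 1*21)/4 = 7*(8 - 21)/4 = (7/4)*(-13) = -91/4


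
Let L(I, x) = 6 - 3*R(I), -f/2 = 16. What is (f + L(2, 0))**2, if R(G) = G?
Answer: 1024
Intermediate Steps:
f = -32 (f = -2*16 = -32)
L(I, x) = 6 - 3*I
(f + L(2, 0))**2 = (-32 + (6 - 3*2))**2 = (-32 + (6 - 6))**2 = (-32 + 0)**2 = (-32)**2 = 1024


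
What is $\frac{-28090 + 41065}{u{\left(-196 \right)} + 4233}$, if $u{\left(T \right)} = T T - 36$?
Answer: $\frac{12975}{42613} \approx 0.30448$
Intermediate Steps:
$u{\left(T \right)} = -36 + T^{2}$ ($u{\left(T \right)} = T^{2} - 36 = -36 + T^{2}$)
$\frac{-28090 + 41065}{u{\left(-196 \right)} + 4233} = \frac{-28090 + 41065}{\left(-36 + \left(-196\right)^{2}\right) + 4233} = \frac{12975}{\left(-36 + 38416\right) + 4233} = \frac{12975}{38380 + 4233} = \frac{12975}{42613}$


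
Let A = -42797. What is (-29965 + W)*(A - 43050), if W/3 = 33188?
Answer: -5974865353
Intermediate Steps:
W = 99564 (W = 3*33188 = 99564)
(-29965 + W)*(A - 43050) = (-29965 + 99564)*(-42797 - 43050) = 69599*(-85847) = -5974865353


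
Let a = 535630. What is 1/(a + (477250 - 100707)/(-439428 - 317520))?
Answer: 756948/405443680697 ≈ 1.8670e-6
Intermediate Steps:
1/(a + (477250 - 100707)/(-439428 - 317520)) = 1/(535630 + (477250 - 100707)/(-439428 - 317520)) = 1/(535630 + 376543/(-756948)) = 1/(535630 + 376543*(-1/756948)) = 1/(535630 - 376543/756948) = 1/(405443680697/756948) = 756948/405443680697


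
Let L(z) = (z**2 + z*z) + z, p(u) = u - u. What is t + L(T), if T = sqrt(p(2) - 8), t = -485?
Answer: -501 + 2*I*sqrt(2) ≈ -501.0 + 2.8284*I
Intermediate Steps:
p(u) = 0
T = 2*I*sqrt(2) (T = sqrt(0 - 8) = sqrt(-8) = 2*I*sqrt(2) ≈ 2.8284*I)
L(z) = z + 2*z**2 (L(z) = (z**2 + z**2) + z = 2*z**2 + z = z + 2*z**2)
t + L(T) = -485 + (2*I*sqrt(2))*(1 + 2*(2*I*sqrt(2))) = -485 + (2*I*sqrt(2))*(1 + 4*I*sqrt(2)) = -485 + 2*I*sqrt(2)*(1 + 4*I*sqrt(2))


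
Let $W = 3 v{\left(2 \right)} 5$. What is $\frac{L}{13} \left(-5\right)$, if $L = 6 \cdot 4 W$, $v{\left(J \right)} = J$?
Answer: $- \frac{3600}{13} \approx -276.92$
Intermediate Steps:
$W = 30$ ($W = 3 \cdot 2 \cdot 5 = 6 \cdot 5 = 30$)
$L = 720$ ($L = 6 \cdot 4 \cdot 30 = 24 \cdot 30 = 720$)
$\frac{L}{13} \left(-5\right) = \frac{1}{13} \cdot 720 \left(-5\right) = \frac{720}{13} \left(-5\right) = - \frac{3600}{13}$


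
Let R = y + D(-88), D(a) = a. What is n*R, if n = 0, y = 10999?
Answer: 0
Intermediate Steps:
R = 10911 (R = 10999 - 88 = 10911)
n*R = 0*10911 = 0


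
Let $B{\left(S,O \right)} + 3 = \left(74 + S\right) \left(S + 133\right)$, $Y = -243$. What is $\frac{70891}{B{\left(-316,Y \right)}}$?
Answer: $\frac{70891}{44283} \approx 1.6009$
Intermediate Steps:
$B{\left(S,O \right)} = -3 + \left(74 + S\right) \left(133 + S\right)$ ($B{\left(S,O \right)} = -3 + \left(74 + S\right) \left(S + 133\right) = -3 + \left(74 + S\right) \left(133 + S\right)$)
$\frac{70891}{B{\left(-316,Y \right)}} = \frac{70891}{9839 + \left(-316\right)^{2} + 207 \left(-316\right)} = \frac{70891}{9839 + 99856 - 65412} = \frac{70891}{44283}$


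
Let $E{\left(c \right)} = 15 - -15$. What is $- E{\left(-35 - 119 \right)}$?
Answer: $-30$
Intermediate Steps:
$E{\left(c \right)} = 30$ ($E{\left(c \right)} = 15 + 15 = 30$)
$- E{\left(-35 - 119 \right)} = \left(-1\right) 30 = -30$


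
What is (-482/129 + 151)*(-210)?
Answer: -1329790/43 ≈ -30925.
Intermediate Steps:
(-482/129 + 151)*(-210) = (18997/129)*(-210) = -1329790/43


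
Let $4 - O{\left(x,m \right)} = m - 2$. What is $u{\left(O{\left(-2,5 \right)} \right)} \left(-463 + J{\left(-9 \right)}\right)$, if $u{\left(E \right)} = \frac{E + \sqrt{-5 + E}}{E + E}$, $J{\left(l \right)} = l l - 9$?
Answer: $- \frac{391}{2} - 391 i \approx -195.5 - 391.0 i$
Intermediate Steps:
$J{\left(l \right)} = -9 + l^{2}$ ($J{\left(l \right)} = l^{2} - 9 = -9 + l^{2}$)
$O{\left(x,m \right)} = 6 - m$ ($O{\left(x,m \right)} = 4 - \left(m - 2\right) = 4 - \left(-2 + m\right) = 6 - m$)
$u{\left(E \right)} = \frac{E + \sqrt{-5 + E}}{2 E}$
$u{\left(O{\left(-2,5 \right)} \right)} \left(-463 + J{\left(-9 \right)}\right) = \frac{\left(6 - 5\right) + \sqrt{-5 + \left(6 - 5\right)}}{2 \left(6 - 5\right)} \left(-463 - \left(9 - \left(-9\right)^{2}\right)\right) = \frac{\left(6 - 5\right) + \sqrt{-5 + \left(6 - 5\right)}}{2 \left(6 - 5\right)} \left(-463 + \left(-9 + 81\right)\right) = \frac{1 + \sqrt{-5 + 1}}{2 \cdot 1} \left(-463 + 72\right) = \frac{1}{2} \cdot 1 \left(1 + \sqrt{-4}\right) \left(-391\right) = \frac{1}{2} \cdot 1 \left(1 + 2 i\right) \left(-391\right) = \left(\frac{1}{2} + i\right) \left(-391\right) = - \frac{391}{2} - 391 i$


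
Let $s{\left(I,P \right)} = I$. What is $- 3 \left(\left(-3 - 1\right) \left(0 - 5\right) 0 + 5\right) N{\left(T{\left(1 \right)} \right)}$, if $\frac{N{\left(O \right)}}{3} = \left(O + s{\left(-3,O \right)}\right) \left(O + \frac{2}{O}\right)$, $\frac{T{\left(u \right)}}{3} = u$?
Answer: $0$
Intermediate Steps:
$T{\left(u \right)} = 3 u$
$N{\left(O \right)} = 3 \left(-3 + O\right) \left(O + \frac{2}{O}\right)$ ($N{\left(O \right)} = 3 \left(O - 3\right) \left(O + \frac{2}{O}\right) = 3 \left(-3 + O\right) \left(O + \frac{2}{O}\right)$)
$- 3 \left(\left(-3 - 1\right) \left(0 - 5\right) 0 + 5\right) N{\left(T{\left(1 \right)} \right)} = - 3 \left(\left(-3 - 1\right) \left(0 - 5\right) 0 + 5\right) \left(6 - \frac{18}{3 \cdot 1} - 9 \cdot 3 \cdot 1 + 3 \left(3 \cdot 1\right)^{2}\right) = - 3 \left(\left(-4\right) \left(-5\right) 0 + 5\right) \left(6 - \frac{18}{3} - 27 + 3 \cdot 3^{2}\right) = - 3 \left(20 \cdot 0 + 5\right) \left(6 - 6 - 27 + 3 \cdot 9\right) = - 3 \left(0 + 5\right) \left(6 - 6 - 27 + 27\right) = \left(-3\right) 5 \cdot 0 = \left(-15\right) 0 = 0$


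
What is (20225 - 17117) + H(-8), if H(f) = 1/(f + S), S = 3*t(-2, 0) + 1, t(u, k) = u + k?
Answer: 40403/13 ≈ 3107.9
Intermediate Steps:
t(u, k) = k + u
S = -5 (S = 3*(0 - 2) + 1 = 3*(-2) + 1 = -6 + 1 = -5)
H(f) = 1/(-5 + f) (H(f) = 1/(f - 5) = 1/(-5 + f))
(20225 - 17117) + H(-8) = (20225 - 17117) + 1/(-5 - 8) = 3108 + 1/(-13) = 3108 - 1/13 = 40403/13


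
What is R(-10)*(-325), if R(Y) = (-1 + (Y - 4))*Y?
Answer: -48750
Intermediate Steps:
R(Y) = Y*(-5 + Y) (R(Y) = (-1 + (-4 + Y))*Y = (-5 + Y)*Y = Y*(-5 + Y))
R(-10)*(-325) = -10*(-5 - 10)*(-325) = -10*(-15)*(-325) = 150*(-325) = -48750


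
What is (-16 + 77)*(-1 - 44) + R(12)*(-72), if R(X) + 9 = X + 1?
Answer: -3033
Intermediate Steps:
R(X) = -8 + X (R(X) = -9 + (X + 1) = -9 + (1 + X) = -8 + X)
(-16 + 77)*(-1 - 44) + R(12)*(-72) = (-16 + 77)*(-1 - 44) + (-8 + 12)*(-72) = 61*(-45) + 4*(-72) = -2745 - 288 = -3033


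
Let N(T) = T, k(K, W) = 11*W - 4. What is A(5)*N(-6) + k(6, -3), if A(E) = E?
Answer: -67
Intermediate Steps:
k(K, W) = -4 + 11*W
A(5)*N(-6) + k(6, -3) = 5*(-6) + (-4 + 11*(-3)) = -30 + (-4 - 33) = -30 - 37 = -67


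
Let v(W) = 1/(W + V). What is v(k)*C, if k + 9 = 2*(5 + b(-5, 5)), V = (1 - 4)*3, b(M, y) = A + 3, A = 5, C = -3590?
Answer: -1795/4 ≈ -448.75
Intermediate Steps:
b(M, y) = 8 (b(M, y) = 5 + 3 = 8)
V = -9 (V = -3*3 = -9)
k = 17 (k = -9 + 2*(5 + 8) = -9 + 2*13 = -9 + 26 = 17)
v(W) = 1/(-9 + W) (v(W) = 1/(W - 9) = 1/(-9 + W))
v(k)*C = -3590/(-9 + 17) = -3590/8 = (⅛)*(-3590) = -1795/4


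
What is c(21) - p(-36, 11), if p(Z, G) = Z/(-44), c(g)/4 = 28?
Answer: 1223/11 ≈ 111.18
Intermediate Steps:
c(g) = 112 (c(g) = 4*28 = 112)
p(Z, G) = -Z/44 (p(Z, G) = Z*(-1/44) = -Z/44)
c(21) - p(-36, 11) = 112 - (-1)*(-36)/44 = 112 - 1*9/11 = 112 - 9/11 = 1223/11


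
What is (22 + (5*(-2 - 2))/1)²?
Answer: 4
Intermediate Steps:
(22 + (5*(-2 - 2))/1)² = (22 + (5*(-4))*1)² = (22 - 20*1)² = (22 - 20)² = 2² = 4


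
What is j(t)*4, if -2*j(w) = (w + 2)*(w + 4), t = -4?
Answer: 0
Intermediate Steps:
j(w) = -(2 + w)*(4 + w)/2 (j(w) = -(w + 2)*(w + 4)/2 = -(2 + w)*(4 + w)/2)
j(t)*4 = (-4 - 3*(-4) - ½*(-4)²)*4 = (-4 + 12 - ½*16)*4 = (-4 + 12 - 8)*4 = 0*4 = 0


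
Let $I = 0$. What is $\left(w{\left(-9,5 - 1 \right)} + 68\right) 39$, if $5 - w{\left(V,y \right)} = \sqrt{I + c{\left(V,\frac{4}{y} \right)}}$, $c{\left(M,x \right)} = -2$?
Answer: $2847 - 39 i \sqrt{2} \approx 2847.0 - 55.154 i$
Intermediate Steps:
$w{\left(V,y \right)} = 5 - i \sqrt{2}$ ($w{\left(V,y \right)} = 5 - \sqrt{0 - 2} = 5 - \sqrt{-2} = 5 - i \sqrt{2}$)
$\left(w{\left(-9,5 - 1 \right)} + 68\right) 39 = \left(\left(5 - i \sqrt{2}\right) + 68\right) 39 = \left(73 - i \sqrt{2}\right) 39 = 2847 - 39 i \sqrt{2}$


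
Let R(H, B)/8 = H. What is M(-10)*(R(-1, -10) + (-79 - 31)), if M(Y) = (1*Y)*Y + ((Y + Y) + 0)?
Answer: -9440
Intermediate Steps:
R(H, B) = 8*H
M(Y) = Y² + 2*Y (M(Y) = Y*Y + (2*Y + 0) = Y² + 2*Y)
M(-10)*(R(-1, -10) + (-79 - 31)) = (-10*(2 - 10))*(8*(-1) + (-79 - 31)) = (-10*(-8))*(-8 - 110) = 80*(-118) = -9440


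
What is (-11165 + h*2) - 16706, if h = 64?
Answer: -27743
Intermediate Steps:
(-11165 + h*2) - 16706 = (-11165 + 64*2) - 16706 = (-11165 + 128) - 16706 = -11037 - 16706 = -27743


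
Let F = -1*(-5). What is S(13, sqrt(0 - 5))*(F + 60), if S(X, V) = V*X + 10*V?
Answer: 1495*I*sqrt(5) ≈ 3342.9*I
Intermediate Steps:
S(X, V) = 10*V + V*X
F = 5
S(13, sqrt(0 - 5))*(F + 60) = (sqrt(0 - 5)*(10 + 13))*(5 + 60) = (sqrt(-5)*23)*65 = ((I*sqrt(5))*23)*65 = (23*I*sqrt(5))*65 = 1495*I*sqrt(5)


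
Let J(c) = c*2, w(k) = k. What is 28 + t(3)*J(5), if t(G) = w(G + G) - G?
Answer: 58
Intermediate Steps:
t(G) = G (t(G) = (G + G) - G = 2*G - G = G)
J(c) = 2*c
28 + t(3)*J(5) = 28 + 3*(2*5) = 28 + 3*10 = 28 + 30 = 58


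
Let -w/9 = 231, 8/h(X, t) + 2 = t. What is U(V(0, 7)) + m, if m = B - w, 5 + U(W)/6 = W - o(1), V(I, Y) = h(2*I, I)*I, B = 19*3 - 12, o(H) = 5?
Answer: 2064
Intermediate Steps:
h(X, t) = 8/(-2 + t)
B = 45 (B = 57 - 12 = 45)
w = -2079 (w = -9*231 = -2079)
V(I, Y) = 8*I/(-2 + I) (V(I, Y) = (8/(-2 + I))*I = 8*I/(-2 + I))
U(W) = -60 + 6*W (U(W) = -30 + 6*(W - 1*5) = -30 + 6*(W - 5) = -30 + 6*(-5 + W) = -30 + (-30 + 6*W) = -60 + 6*W)
m = 2124 (m = 45 - 1*(-2079) = 45 + 2079 = 2124)
U(V(0, 7)) + m = (-60 + 6*(8*0/(-2 + 0))) + 2124 = (-60 + 6*(8*0/(-2))) + 2124 = (-60 + 6*(8*0*(-1/2))) + 2124 = (-60 + 6*0) + 2124 = (-60 + 0) + 2124 = -60 + 2124 = 2064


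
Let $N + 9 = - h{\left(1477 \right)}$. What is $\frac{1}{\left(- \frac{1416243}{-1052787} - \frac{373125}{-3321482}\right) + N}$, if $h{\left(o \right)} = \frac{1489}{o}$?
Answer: $- \frac{1721597634961106}{14720616036466737} \approx -0.11695$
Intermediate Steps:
$N = - \frac{14782}{1477}$ ($N = -9 - \frac{1489}{1477} = - \frac{14782}{1477} \approx -10.008$)
$\frac{1}{\left(- \frac{1416243}{-1052787} - \frac{373125}{-3321482}\right) + N} = \frac{1}{\left(- \frac{1416243}{-1052787} - \frac{373125}{-3321482}\right) - \frac{14782}{1477}} = \frac{1}{\left(\left(-1416243\right) \left(- \frac{1}{1052787}\right) - - \frac{373125}{3321482}\right) - \frac{14782}{1477}} = \frac{1}{\left(\frac{472081}{350929} + \frac{373125}{3321482}\right) - \frac{14782}{1477}} = \frac{1}{\frac{1698948927167}{1165604356778} - \frac{14782}{1477}} = \frac{1}{- \frac{14720616036466737}{1721597634961106}} = - \frac{1721597634961106}{14720616036466737}$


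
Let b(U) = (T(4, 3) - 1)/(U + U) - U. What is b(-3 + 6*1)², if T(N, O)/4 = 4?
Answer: ¼ ≈ 0.25000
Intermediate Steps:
T(N, O) = 16 (T(N, O) = 4*4 = 16)
b(U) = -U + 15/(2*U) (b(U) = (16 - 1)/(U + U) - U = 15/((2*U)) - U = 15*(1/(2*U)) - U = 15/(2*U) - U = -U + 15/(2*U))
b(-3 + 6*1)² = (-(-3 + 6*1) + 15/(2*(-3 + 6*1)))² = (-(-3 + 6) + 15/(2*(-3 + 6)))² = (-1*3 + (15/2)/3)² = (-3 + (15/2)*(⅓))² = (-3 + 5/2)² = (-½)² = ¼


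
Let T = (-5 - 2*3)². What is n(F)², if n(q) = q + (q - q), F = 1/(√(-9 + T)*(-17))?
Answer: 1/32368 ≈ 3.0895e-5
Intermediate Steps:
T = 121 (T = (-5 - 6)² = (-11)² = 121)
F = -√7/476 (F = 1/(√(-9 + 121)*(-17)) = -1/17/√112 = -1/17/(4*√7) = (√7/28)*(-1/17) = -√7/476 ≈ -0.0055583)
n(q) = q (n(q) = q + 0 = q)
n(F)² = (-√7/476)² = 1/32368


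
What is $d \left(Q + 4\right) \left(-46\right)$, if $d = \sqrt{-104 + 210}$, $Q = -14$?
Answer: $460 \sqrt{106} \approx 4736.0$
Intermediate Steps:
$d = \sqrt{106} \approx 10.296$
$d \left(Q + 4\right) \left(-46\right) = \sqrt{106} \left(-14 + 4\right) \left(-46\right) = \sqrt{106} \left(\left(-10\right) \left(-46\right)\right) = \sqrt{106} \cdot 460 = 460 \sqrt{106}$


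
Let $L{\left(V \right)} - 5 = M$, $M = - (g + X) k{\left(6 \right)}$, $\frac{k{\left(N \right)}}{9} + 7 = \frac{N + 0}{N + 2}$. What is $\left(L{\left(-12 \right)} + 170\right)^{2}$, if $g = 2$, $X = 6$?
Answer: $390625$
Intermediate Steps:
$k{\left(N \right)} = -63 + \frac{9 N}{2 + N}$ ($k{\left(N \right)} = -63 + 9 \frac{N + 0}{N + 2} = -63 + 9 \frac{N}{2 + N} = -63 + \frac{9 N}{2 + N}$)
$M = 450$ ($M = - (2 + 6) \frac{18 \left(-7 - 18\right)}{2 + 6} = \left(-1\right) 8 \frac{18 \left(-7 - 18\right)}{8} = - 8 \cdot 18 \cdot \frac{1}{8} \left(-25\right) = \left(-8\right) \left(- \frac{225}{4}\right) = 450$)
$L{\left(V \right)} = 455$ ($L{\left(V \right)} = 5 + 450 = 455$)
$\left(L{\left(-12 \right)} + 170\right)^{2} = \left(455 + 170\right)^{2} = 625^{2} = 390625$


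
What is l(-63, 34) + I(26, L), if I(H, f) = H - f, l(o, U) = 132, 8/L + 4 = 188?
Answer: 3633/23 ≈ 157.96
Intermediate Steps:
L = 1/23 (L = 8/(-4 + 188) = 8/184 = 8*(1/184) = 1/23 ≈ 0.043478)
l(-63, 34) + I(26, L) = 132 + (26 - 1*1/23) = 132 + (26 - 1/23) = 132 + 597/23 = 3633/23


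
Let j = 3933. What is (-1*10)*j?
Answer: -39330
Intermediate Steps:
(-1*10)*j = -1*10*3933 = -10*3933 = -39330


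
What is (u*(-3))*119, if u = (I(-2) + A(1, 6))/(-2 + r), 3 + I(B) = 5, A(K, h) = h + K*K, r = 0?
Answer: 3213/2 ≈ 1606.5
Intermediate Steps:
A(K, h) = h + K**2
I(B) = 2 (I(B) = -3 + 5 = 2)
u = -9/2 (u = (2 + (6 + 1**2))/(-2 + 0) = (2 + (6 + 1))/(-2) = (2 + 7)*(-1/2) = 9*(-1/2) = -9/2 ≈ -4.5000)
(u*(-3))*119 = -9/2*(-3)*119 = (27/2)*119 = 3213/2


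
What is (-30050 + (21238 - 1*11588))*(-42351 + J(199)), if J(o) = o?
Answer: 859900800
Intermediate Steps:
(-30050 + (21238 - 1*11588))*(-42351 + J(199)) = (-30050 + (21238 - 1*11588))*(-42351 + 199) = (-30050 + (21238 - 11588))*(-42152) = (-30050 + 9650)*(-42152) = -20400*(-42152) = 859900800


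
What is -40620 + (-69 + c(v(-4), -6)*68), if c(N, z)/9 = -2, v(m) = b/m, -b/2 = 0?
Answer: -41913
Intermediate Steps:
b = 0 (b = -2*0 = 0)
v(m) = 0 (v(m) = 0/m = 0)
c(N, z) = -18 (c(N, z) = 9*(-2) = -18)
-40620 + (-69 + c(v(-4), -6)*68) = -40620 + (-69 - 18*68) = -40620 + (-69 - 1224) = -40620 - 1293 = -41913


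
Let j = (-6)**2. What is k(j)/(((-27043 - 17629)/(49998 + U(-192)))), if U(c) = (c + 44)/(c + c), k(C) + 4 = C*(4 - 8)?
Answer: 177594265/1072128 ≈ 165.65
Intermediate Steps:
j = 36
k(C) = -4 - 4*C (k(C) = -4 + C*(4 - 8) = -4 + C*(-4) = -4 - 4*C)
U(c) = (44 + c)/(2*c) (U(c) = (44 + c)/((2*c)) = (44 + c)*(1/(2*c)) = (44 + c)/(2*c))
k(j)/(((-27043 - 17629)/(49998 + U(-192)))) = (-4 - 4*36)/(((-27043 - 17629)/(49998 + (1/2)*(44 - 192)/(-192)))) = (-4 - 144)/((-44672/(49998 + (1/2)*(-1/192)*(-148)))) = -148/((-44672/(49998 + 37/96))) = -148/((-44672/4799845/96)) = -148/((-44672*96/4799845)) = -148/(-4288512/4799845) = -148*(-4799845/4288512) = 177594265/1072128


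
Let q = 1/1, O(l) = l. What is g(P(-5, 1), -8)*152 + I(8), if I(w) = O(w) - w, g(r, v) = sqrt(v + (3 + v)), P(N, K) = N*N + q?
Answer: 152*I*sqrt(13) ≈ 548.04*I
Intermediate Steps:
q = 1 (q = 1*1 = 1)
P(N, K) = 1 + N**2 (P(N, K) = N*N + 1 = N**2 + 1 = 1 + N**2)
g(r, v) = sqrt(3 + 2*v)
I(w) = 0 (I(w) = w - w = 0)
g(P(-5, 1), -8)*152 + I(8) = sqrt(3 + 2*(-8))*152 + 0 = sqrt(3 - 16)*152 + 0 = sqrt(-13)*152 + 0 = (I*sqrt(13))*152 + 0 = 152*I*sqrt(13) + 0 = 152*I*sqrt(13)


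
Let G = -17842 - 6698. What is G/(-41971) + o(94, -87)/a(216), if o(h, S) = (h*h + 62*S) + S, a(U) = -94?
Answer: -2946935/83942 ≈ -35.107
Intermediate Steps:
G = -24540
o(h, S) = h**2 + 63*S (o(h, S) = (h**2 + 62*S) + S = h**2 + 63*S)
G/(-41971) + o(94, -87)/a(216) = -24540/(-41971) + (94**2 + 63*(-87))/(-94) = -24540*(-1/41971) + (8836 - 5481)*(-1/94) = 24540/41971 + 3355*(-1/94) = 24540/41971 - 3355/94 = -2946935/83942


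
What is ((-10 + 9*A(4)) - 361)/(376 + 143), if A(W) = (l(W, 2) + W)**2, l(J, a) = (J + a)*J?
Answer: 6685/519 ≈ 12.881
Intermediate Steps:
l(J, a) = J*(J + a)
A(W) = (W + W*(2 + W))**2 (A(W) = (W*(W + 2) + W)**2 = (W*(2 + W) + W)**2 = (W + W*(2 + W))**2)
((-10 + 9*A(4)) - 361)/(376 + 143) = ((-10 + 9*(4**2*(3 + 4)**2)) - 361)/(376 + 143) = ((-10 + 9*(16*7**2)) - 361)/519 = ((-10 + 9*(16*49)) - 361)*(1/519) = ((-10 + 9*784) - 361)*(1/519) = ((-10 + 7056) - 361)*(1/519) = (7046 - 361)*(1/519) = 6685*(1/519) = 6685/519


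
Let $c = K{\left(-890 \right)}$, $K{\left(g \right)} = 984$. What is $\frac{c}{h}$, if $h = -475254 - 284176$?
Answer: $- \frac{492}{379715} \approx -0.0012957$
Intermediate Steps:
$c = 984$
$h = -759430$ ($h = -475254 - 284176 = -759430$)
$\frac{c}{h} = \frac{984}{-759430} = 984 \left(- \frac{1}{759430}\right) = - \frac{492}{379715}$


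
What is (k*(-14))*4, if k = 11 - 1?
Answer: -560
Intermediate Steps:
k = 10
(k*(-14))*4 = (10*(-14))*4 = -140*4 = -560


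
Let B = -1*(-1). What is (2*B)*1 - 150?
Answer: -148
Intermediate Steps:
B = 1
(2*B)*1 - 150 = (2*1)*1 - 150 = 2*1 - 150 = 2 - 150 = -148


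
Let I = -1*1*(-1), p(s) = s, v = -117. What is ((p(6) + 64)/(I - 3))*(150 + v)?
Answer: -1155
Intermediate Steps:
I = 1 (I = -1*(-1) = 1)
((p(6) + 64)/(I - 3))*(150 + v) = ((6 + 64)/(1 - 3))*(150 - 117) = (70/(-2))*33 = (70*(-½))*33 = -35*33 = -1155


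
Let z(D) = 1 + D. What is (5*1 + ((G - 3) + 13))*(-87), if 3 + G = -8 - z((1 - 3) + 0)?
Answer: -435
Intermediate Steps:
G = -10 (G = -3 + (-8 - (1 + ((1 - 3) + 0))) = -3 + (-8 - (1 + (-2 + 0))) = -3 + (-8 - (1 - 2)) = -3 + (-8 - 1*(-1)) = -3 + (-8 + 1) = -3 - 7 = -10)
(5*1 + ((G - 3) + 13))*(-87) = (5*1 + ((-10 - 3) + 13))*(-87) = (5 + (-13 + 13))*(-87) = (5 + 0)*(-87) = 5*(-87) = -435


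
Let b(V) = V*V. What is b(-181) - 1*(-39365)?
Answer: 72126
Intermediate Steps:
b(V) = V**2
b(-181) - 1*(-39365) = (-181)**2 - 1*(-39365) = 32761 + 39365 = 72126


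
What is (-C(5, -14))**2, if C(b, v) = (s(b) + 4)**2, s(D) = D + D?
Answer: 38416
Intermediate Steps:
s(D) = 2*D
C(b, v) = (4 + 2*b)**2 (C(b, v) = (2*b + 4)**2 = (4 + 2*b)**2)
(-C(5, -14))**2 = (-4*(2 + 5)**2)**2 = (-4*7**2)**2 = (-4*49)**2 = (-1*196)**2 = (-196)**2 = 38416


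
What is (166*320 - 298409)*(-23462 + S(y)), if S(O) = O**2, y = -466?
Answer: -47511007566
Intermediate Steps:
(166*320 - 298409)*(-23462 + S(y)) = (166*320 - 298409)*(-23462 + (-466)**2) = (53120 - 298409)*(-23462 + 217156) = -245289*193694 = -47511007566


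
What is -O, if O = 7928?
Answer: -7928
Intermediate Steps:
-O = -1*7928 = -7928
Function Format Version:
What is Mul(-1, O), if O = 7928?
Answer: -7928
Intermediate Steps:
Mul(-1, O) = Mul(-1, 7928) = -7928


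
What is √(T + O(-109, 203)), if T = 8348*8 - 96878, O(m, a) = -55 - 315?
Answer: 16*I*√119 ≈ 174.54*I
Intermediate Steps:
O(m, a) = -370
T = -30094 (T = 66784 - 96878 = -30094)
√(T + O(-109, 203)) = √(-30094 - 370) = √(-30464) = 16*I*√119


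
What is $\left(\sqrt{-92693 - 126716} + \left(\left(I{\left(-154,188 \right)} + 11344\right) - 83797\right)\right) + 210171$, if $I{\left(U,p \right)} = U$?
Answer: $137564 + i \sqrt{219409} \approx 1.3756 \cdot 10^{5} + 468.41 i$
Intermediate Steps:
$\left(\sqrt{-92693 - 126716} + \left(\left(I{\left(-154,188 \right)} + 11344\right) - 83797\right)\right) + 210171 = \left(\sqrt{-92693 - 126716} + \left(\left(-154 + 11344\right) - 83797\right)\right) + 210171 = \left(\sqrt{-219409} + \left(11190 - 83797\right)\right) + 210171 = \left(i \sqrt{219409} - 72607\right) + 210171 = \left(-72607 + i \sqrt{219409}\right) + 210171 = 137564 + i \sqrt{219409}$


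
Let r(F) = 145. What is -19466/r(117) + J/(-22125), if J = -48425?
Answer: -3389309/25665 ≈ -132.06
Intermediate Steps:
-19466/r(117) + J/(-22125) = -19466/145 - 48425/(-22125) = -19466*1/145 - 48425*(-1/22125) = -19466/145 + 1937/885 = -3389309/25665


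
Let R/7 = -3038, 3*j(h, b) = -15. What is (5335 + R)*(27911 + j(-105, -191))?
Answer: -444570486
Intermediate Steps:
j(h, b) = -5 (j(h, b) = (⅓)*(-15) = -5)
R = -21266 (R = 7*(-3038) = -21266)
(5335 + R)*(27911 + j(-105, -191)) = (5335 - 21266)*(27911 - 5) = -15931*27906 = -444570486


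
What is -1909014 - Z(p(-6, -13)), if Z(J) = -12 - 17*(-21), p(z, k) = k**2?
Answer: -1909359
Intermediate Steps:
Z(J) = 345 (Z(J) = -12 + 357 = 345)
-1909014 - Z(p(-6, -13)) = -1909014 - 1*345 = -1909014 - 345 = -1909359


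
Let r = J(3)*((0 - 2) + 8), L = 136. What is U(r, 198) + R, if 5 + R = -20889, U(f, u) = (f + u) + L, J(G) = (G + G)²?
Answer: -20344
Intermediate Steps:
J(G) = 4*G² (J(G) = (2*G)² = 4*G²)
r = 216 (r = (4*3²)*((0 - 2) + 8) = (4*9)*(-2 + 8) = 36*6 = 216)
U(f, u) = 136 + f + u (U(f, u) = (f + u) + 136 = 136 + f + u)
R = -20894 (R = -5 - 20889 = -20894)
U(r, 198) + R = (136 + 216 + 198) - 20894 = 550 - 20894 = -20344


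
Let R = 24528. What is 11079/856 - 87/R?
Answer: 11319635/874832 ≈ 12.939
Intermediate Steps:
11079/856 - 87/R = 11079/856 - 87/24528 = 11079*(1/856) - 87*1/24528 = 11079/856 - 29/8176 = 11319635/874832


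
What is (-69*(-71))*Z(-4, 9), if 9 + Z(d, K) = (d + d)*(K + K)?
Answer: -749547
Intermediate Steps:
Z(d, K) = -9 + 4*K*d (Z(d, K) = -9 + (d + d)*(K + K) = -9 + (2*d)*(2*K) = -9 + 4*K*d)
(-69*(-71))*Z(-4, 9) = (-69*(-71))*(-9 + 4*9*(-4)) = 4899*(-9 - 144) = 4899*(-153) = -749547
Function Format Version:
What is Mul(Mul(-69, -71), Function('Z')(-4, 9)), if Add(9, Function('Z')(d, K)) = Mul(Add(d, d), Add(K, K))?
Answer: -749547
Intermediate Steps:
Function('Z')(d, K) = Add(-9, Mul(4, K, d)) (Function('Z')(d, K) = Add(-9, Mul(Add(d, d), Add(K, K))) = Add(-9, Mul(Mul(2, d), Mul(2, K))) = Add(-9, Mul(4, K, d)))
Mul(Mul(-69, -71), Function('Z')(-4, 9)) = Mul(Mul(-69, -71), Add(-9, Mul(4, 9, -4))) = Mul(4899, Add(-9, -144)) = Mul(4899, -153) = -749547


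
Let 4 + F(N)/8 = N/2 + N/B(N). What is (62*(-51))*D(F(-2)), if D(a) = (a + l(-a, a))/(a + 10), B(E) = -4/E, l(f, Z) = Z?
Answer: -151776/19 ≈ -7988.2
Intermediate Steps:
F(N) = -32 - 2*N² + 4*N (F(N) = -32 + 8*(N/2 + N/((-4/N))) = -32 + 8*(N*(½) + N*(-N/4)) = -32 + 8*(N/2 - N²/4) = -32 + (-2*N² + 4*N) = -32 - 2*N² + 4*N)
D(a) = 2*a/(10 + a) (D(a) = (a + a)/(a + 10) = (2*a)/(10 + a) = 2*a/(10 + a))
(62*(-51))*D(F(-2)) = (62*(-51))*(2*(-32 - 2*(-2)² + 4*(-2))/(10 + (-32 - 2*(-2)² + 4*(-2)))) = -6324*(-32 - 2*4 - 8)/(10 + (-32 - 2*4 - 8)) = -6324*(-32 - 8 - 8)/(10 + (-32 - 8 - 8)) = -6324*(-48)/(10 - 48) = -6324*(-48)/(-38) = -6324*(-48)*(-1)/38 = -3162*48/19 = -151776/19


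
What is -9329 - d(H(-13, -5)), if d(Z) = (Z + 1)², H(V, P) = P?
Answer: -9345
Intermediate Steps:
d(Z) = (1 + Z)²
-9329 - d(H(-13, -5)) = -9329 - (1 - 5)² = -9329 - 1*(-4)² = -9329 - 1*16 = -9329 - 16 = -9345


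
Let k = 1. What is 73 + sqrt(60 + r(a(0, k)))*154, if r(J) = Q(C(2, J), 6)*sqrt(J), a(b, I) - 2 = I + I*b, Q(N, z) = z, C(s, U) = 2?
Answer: 73 + 154*sqrt(60 + 6*sqrt(3)) ≈ 1365.1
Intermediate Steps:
a(b, I) = 2 + I + I*b (a(b, I) = 2 + (I + I*b) = 2 + I + I*b)
r(J) = 6*sqrt(J)
73 + sqrt(60 + r(a(0, k)))*154 = 73 + sqrt(60 + 6*sqrt(2 + 1 + 1*0))*154 = 73 + sqrt(60 + 6*sqrt(2 + 1 + 0))*154 = 73 + sqrt(60 + 6*sqrt(3))*154 = 73 + 154*sqrt(60 + 6*sqrt(3))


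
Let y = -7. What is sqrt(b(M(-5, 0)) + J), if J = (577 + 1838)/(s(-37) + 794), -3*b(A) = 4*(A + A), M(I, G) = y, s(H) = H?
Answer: 7*sqrt(2300523)/2271 ≈ 4.6751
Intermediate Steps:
M(I, G) = -7
b(A) = -8*A/3 (b(A) = -4*(A + A)/3 = -4*2*A/3 = -8*A/3)
J = 2415/757 (J = (577 + 1838)/(-37 + 794) = 2415/757 ≈ 3.1902)
sqrt(b(M(-5, 0)) + J) = sqrt(-8/3*(-7) + 2415/757) = sqrt(56/3 + 2415/757) = sqrt(49637/2271) = 7*sqrt(2300523)/2271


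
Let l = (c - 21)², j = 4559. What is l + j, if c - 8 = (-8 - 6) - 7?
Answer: 5715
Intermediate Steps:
c = -13 (c = 8 + ((-8 - 6) - 7) = 8 + (-14 - 7) = 8 - 21 = -13)
l = 1156 (l = (-13 - 21)² = (-34)² = 1156)
l + j = 1156 + 4559 = 5715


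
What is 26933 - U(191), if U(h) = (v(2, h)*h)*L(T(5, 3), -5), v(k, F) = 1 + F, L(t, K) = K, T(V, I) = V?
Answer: 210293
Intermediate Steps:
U(h) = -5*h*(1 + h) (U(h) = ((1 + h)*h)*(-5) = (h*(1 + h))*(-5) = -5*h*(1 + h))
26933 - U(191) = 26933 - (-5)*191*(1 + 191) = 26933 - (-5)*191*192 = 26933 - 1*(-183360) = 26933 + 183360 = 210293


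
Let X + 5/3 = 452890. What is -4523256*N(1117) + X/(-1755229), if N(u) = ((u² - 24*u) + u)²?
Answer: -5080999575263601568612879/752241 ≈ -6.7545e+18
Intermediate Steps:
X = 1358665/3 (X = -5/3 + 452890 = 1358665/3 ≈ 4.5289e+5)
N(u) = (u² - 23*u)²
-4523256*N(1117) + X/(-1755229) = -4523256*1117²*(-23 + 1117)² + (1358665/3)/(-1755229) = -4523256*1247689*1094² + (1358665/3)*(-1/1755229) = -4523256*1247689*1196836 - 194095/752241 = -4523256/(1/1493279112004) - 194095/752241 = -4523256/1/1493279112004 - 194095/752241 = -4523256*1493279112004 - 194095/752241 = -6754483703046765024 - 194095/752241 = -5080999575263601568612879/752241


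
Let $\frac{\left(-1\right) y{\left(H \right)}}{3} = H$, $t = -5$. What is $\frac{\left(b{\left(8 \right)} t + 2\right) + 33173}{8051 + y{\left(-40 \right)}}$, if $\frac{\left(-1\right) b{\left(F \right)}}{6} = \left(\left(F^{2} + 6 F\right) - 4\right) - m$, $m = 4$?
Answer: $\frac{36295}{8171} \approx 4.4419$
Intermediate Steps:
$b{\left(F \right)} = 48 - 36 F - 6 F^{2}$ ($b{\left(F \right)} = - 6 \left(\left(\left(F^{2} + 6 F\right) - 4\right) - 4\right) = - 6 \left(\left(-4 + F^{2} + 6 F\right) - 4\right) = - 6 \left(-8 + F^{2} + 6 F\right) = 48 - 36 F - 6 F^{2}$)
$y{\left(H \right)} = - 3 H$
$\frac{\left(b{\left(8 \right)} t + 2\right) + 33173}{8051 + y{\left(-40 \right)}} = \frac{\left(\left(48 - 288 - 6 \cdot 8^{2}\right) \left(-5\right) + 2\right) + 33173}{8051 - -120} = \frac{\left(\left(48 - 288 - 384\right) \left(-5\right) + 2\right) + 33173}{8051 + 120} = \frac{\left(\left(48 - 288 - 384\right) \left(-5\right) + 2\right) + 33173}{8171} = \left(\left(\left(-624\right) \left(-5\right) + 2\right) + 33173\right) \frac{1}{8171} = \left(\left(3120 + 2\right) + 33173\right) \frac{1}{8171} = \left(3122 + 33173\right) \frac{1}{8171} = 36295 \cdot \frac{1}{8171} = \frac{36295}{8171}$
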